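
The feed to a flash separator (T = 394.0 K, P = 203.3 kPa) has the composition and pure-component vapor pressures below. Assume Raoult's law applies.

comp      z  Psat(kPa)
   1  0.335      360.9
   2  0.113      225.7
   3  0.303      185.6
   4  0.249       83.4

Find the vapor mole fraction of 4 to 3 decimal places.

Raoult's law: Kᵢ = Pᵢˢᵃᵗ/P = Pᵢˢᵃᵗ/203.3.
  K_1 = 360.9/203.3 = 1.77521, K_2 = 225.7/203.3 = 1.11018, K_3 = 185.6/203.3 = 0.91294, K_4 = 83.4/203.3 = 0.41023
Let β = V/F and solve Σ zᵢ(Kᵢ−1)/(1+β(Kᵢ−1)) = 0.
Feasibility: ΣzᵢKᵢ = 1.099, Σzᵢ/Kᵢ = 1.229 — both > 1, two phases present.
Newton–Raphson from β = 0.42:
  β = 0.420: g = -0.0148, g' = -0.271 → β = 0.366
  β = 0.366: g = -0.0001, g' = -0.267 → β = 0.365
Converged at β = 0.365.
Compositions from xᵢ = zᵢ/(1+β(Kᵢ−1)), yᵢ = Kᵢxᵢ:
  1: x = 0.261, y = 0.464
  2: x = 0.109, y = 0.121
  3: x = 0.313, y = 0.286
  4: x = 0.317, y = 0.130

y_4 = 0.130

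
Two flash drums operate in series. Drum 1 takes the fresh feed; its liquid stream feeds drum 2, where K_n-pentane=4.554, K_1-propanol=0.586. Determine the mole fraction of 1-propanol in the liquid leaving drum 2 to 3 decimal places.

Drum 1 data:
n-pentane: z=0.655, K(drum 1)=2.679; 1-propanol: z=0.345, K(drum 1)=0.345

Drum 1:
Material balance + equilibrium reduce to Σ zᵢ(Kᵢ−1)/(1+ψ₁(Kᵢ−1)) = 0.
Check two-phase: ΣzᵢKᵢ = 1.874 > 1 and Σzᵢ/Kᵢ = 1.244 > 1, so g(0) = 0.874 > 0 and g(1) = -0.244 < 0.
Newton iteration, ψ₁⁰ = 0.5:
  ψ₁ = 0.500: g = 0.2618, g' = -0.873 → ψ₁ = 0.800
  ψ₁ = 0.800: g = -0.0053, g' = -0.989 → ψ₁ = 0.795
Converged at ψ₁ = 0.795.
Drum-1 compositions:
  n-pentane: x = 0.281, y = 0.752
  1-propanol: x = 0.719, y = 0.248
Drum-2 feed = drum-1 liquid: z₂ = (0.2806, 0.7194).
Drum 2:
Binary case is linear: z₁(K₁−1)(1+ψ₂(K₂−1)) + z₂(K₂−1)(1+ψ₂(K₁−1)) = 0
⇒ ψ₂ = [z₁(K₁−1)+z₂(K₂−1)] / [−(K₁−1)(K₂−1)] = 0.6996/1.4714 = 0.475
  n-pentane: x = 0.104, y = 0.475
  1-propanol: x = 0.896, y = 0.525

x_1-propanol (drum 2) = 0.896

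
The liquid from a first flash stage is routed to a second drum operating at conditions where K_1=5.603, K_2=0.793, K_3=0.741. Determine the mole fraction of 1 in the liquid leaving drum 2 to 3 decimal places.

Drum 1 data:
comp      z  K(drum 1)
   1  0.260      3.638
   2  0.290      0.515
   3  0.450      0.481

x_1 (drum 2) = 0.049

Drum 1:
Material balance + equilibrium reduce to Σ zᵢ(Kᵢ−1)/(1+ψ₁(Kᵢ−1)) = 0.
Check two-phase: ΣzᵢKᵢ = 1.312 > 1 and Σzᵢ/Kᵢ = 1.570 > 1, so g(0) = 0.312 > 0 and g(1) = -0.570 < 0.
Newton–Raphson from ψ₁ = 0.5:
  ψ₁ = 0.500: g = -0.2053, g' = -0.676 → ψ₁ = 0.196
  ψ₁ = 0.196: g = 0.0362, g' = -1.019 → ψ₁ = 0.232
  ψ₁ = 0.232: g = 0.0015, g' = -0.940 → ψ₁ = 0.234
Converged at ψ₁ = 0.234.
Drum-1 compositions:
  1: x = 0.161, y = 0.585
  2: x = 0.327, y = 0.168
  3: x = 0.512, y = 0.246
Drum-2 feed = drum-1 liquid: z₂ = (0.1609, 0.3270, 0.5121).
Drum 2:
Let ψ₂ = V/F and solve Σ zᵢ(Kᵢ−1)/(1+ψ₂(Kᵢ−1)) = 0.
g(0) = ΣzᵢKᵢ − 1 = 0.540 and g(1) = 1 − Σzᵢ/Kᵢ = -0.132, so a root lies in (0, 1).
Newton–Raphson from ψ₂ = 0.5:
  ψ₂ = 0.500: g = -0.0036, g' = -0.375 → ψ₂ = 0.490
  ψ₂ = 0.490: g = 0.0000, g' = -0.384 → ψ₂ = 0.491
Converged at ψ₂ = 0.491.
  1: x = 0.049, y = 0.277
  2: x = 0.364, y = 0.289
  3: x = 0.587, y = 0.435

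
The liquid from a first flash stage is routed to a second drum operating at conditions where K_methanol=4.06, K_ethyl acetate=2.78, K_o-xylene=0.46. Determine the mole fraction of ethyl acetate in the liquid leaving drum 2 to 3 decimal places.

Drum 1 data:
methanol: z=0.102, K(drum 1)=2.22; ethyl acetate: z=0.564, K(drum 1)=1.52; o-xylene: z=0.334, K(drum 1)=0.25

Drum 1:
Newton iteration, ψ₁⁰ = 0.5:
  ψ₁ = 0.500: g = -0.0907, g' = -0.636 → ψ₁ = 0.357
  ψ₁ = 0.357: g = -0.0082, g' = -0.533 → ψ₁ = 0.342
Converged at ψ₁ = 0.342.
Drum-1 compositions:
  methanol: x = 0.072, y = 0.160
  ethyl acetate: x = 0.479, y = 0.728
  o-xylene: x = 0.449, y = 0.112
Drum-2 feed = drum-1 liquid: z₂ = (0.0720, 0.4789, 0.4491).
Drum 2:
Let ψ₂ = V/F and solve Σ zᵢ(Kᵢ−1)/(1+ψ₂(Kᵢ−1)) = 0.
g(0) = ΣzᵢKᵢ − 1 = 0.830 and g(1) = 1 − Σzᵢ/Kᵢ = -0.166, so a root lies in (0, 1).
Newton–Raphson from ψ₂ = 0.66:
  ψ₂ = 0.660: g = 0.0881, g' = -0.711 → ψ₂ = 0.784
Converged at ψ₂ = 0.784.
  methanol: x = 0.021, y = 0.086
  ethyl acetate: x = 0.200, y = 0.556
  o-xylene: x = 0.779, y = 0.358

x_ethyl acetate (drum 2) = 0.200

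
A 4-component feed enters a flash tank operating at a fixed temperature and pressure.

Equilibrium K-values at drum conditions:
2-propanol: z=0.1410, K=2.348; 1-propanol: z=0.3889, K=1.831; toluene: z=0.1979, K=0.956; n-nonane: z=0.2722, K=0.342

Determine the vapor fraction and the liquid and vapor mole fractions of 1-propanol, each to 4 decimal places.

ψ = 0.6300, x_1-propanol = 0.2553, y_1-propanol = 0.4674

Let ψ = V/F and solve Σ zᵢ(Kᵢ−1)/(1+ψ(Kᵢ−1)) = 0.
Feasibility: ΣzᵢKᵢ = 1.3254, Σzᵢ/Kᵢ = 1.2754 — both > 1, two phases present.
Newton–Raphson from ψ = 0.39:
  ψ = 0.3900: g = 0.11885, g' = -0.4769 → ψ = 0.6392
  ψ = 0.6392: g = -0.00493, g' = -0.5399 → ψ = 0.6301
  ψ = 0.6301: g = -0.00002, g' = -0.5349 → ψ = 0.6300
Converged at ψ = 0.6300.
Compositions from xᵢ = zᵢ/(1+ψ(Kᵢ−1)), yᵢ = Kᵢxᵢ:
  2-propanol: x = 0.0762, y = 0.1790
  1-propanol: x = 0.2553, y = 0.4674
  toluene: x = 0.2035, y = 0.1946
  n-nonane: x = 0.4650, y = 0.1590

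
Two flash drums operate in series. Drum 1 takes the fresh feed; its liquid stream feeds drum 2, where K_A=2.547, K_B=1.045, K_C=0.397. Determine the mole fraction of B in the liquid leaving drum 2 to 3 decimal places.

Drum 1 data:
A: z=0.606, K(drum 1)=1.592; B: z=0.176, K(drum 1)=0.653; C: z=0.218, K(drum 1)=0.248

Drum 1:
Let ψ₁ = V/F and solve Σ zᵢ(Kᵢ−1)/(1+ψ₁(Kᵢ−1)) = 0.
g(0) = ΣzᵢKᵢ − 1 = 0.134 and g(1) = 1 − Σzᵢ/Kᵢ = -0.529, so a root lies in (0, 1).
Newton iteration, ψ₁⁰ = 0.5:
  ψ₁ = 0.500: g = -0.0598, g' = -0.474 → ψ₁ = 0.374
  ψ₁ = 0.374: g = -0.0045, g' = -0.409 → ψ₁ = 0.363
Converged at ψ₁ = 0.363.
Drum-1 compositions:
  A: x = 0.499, y = 0.794
  B: x = 0.201, y = 0.131
  C: x = 0.300, y = 0.074
Drum-2 feed = drum-1 liquid: z₂ = (0.4988, 0.2014, 0.2998).
Drum 2:
Let ψ₂ = V/F and solve Σ zᵢ(Kᵢ−1)/(1+ψ₂(Kᵢ−1)) = 0.
Feasibility: ΣzᵢKᵢ = 1.600, Σzᵢ/Kᵢ = 1.144 — both > 1, two phases present.
Newton iteration, ψ₂⁰ = 0.5:
  ψ₂ = 0.500: g = 0.1852, g' = -0.603 → ψ₂ = 0.807
Converged at ψ₂ = 0.807.
  A: x = 0.222, y = 0.565
  B: x = 0.194, y = 0.203
  C: x = 0.584, y = 0.232

x_B (drum 2) = 0.194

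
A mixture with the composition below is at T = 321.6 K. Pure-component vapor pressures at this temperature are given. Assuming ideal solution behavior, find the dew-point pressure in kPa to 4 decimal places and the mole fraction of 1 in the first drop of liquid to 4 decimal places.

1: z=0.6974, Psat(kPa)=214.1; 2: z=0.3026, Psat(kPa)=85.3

At the dew point ψ → 1, so Σzᵢ/Kᵢ = 1 with Kᵢ = Pᵢˢᵃᵗ/P ⇒ 1/P = Σzᵢ/Pᵢˢᵃᵗ.
1/P = 0.6974/214.1 + 0.3026/85.3 = 0.0068048 ⇒ P = 146.9543 kPa
xᵢ = zᵢP/Pᵢˢᵃᵗ ⇒ x_1 = 0.6974·146.9543/214.1 = 0.4787

Pdew = 146.9543 kPa, x_1 = 0.4787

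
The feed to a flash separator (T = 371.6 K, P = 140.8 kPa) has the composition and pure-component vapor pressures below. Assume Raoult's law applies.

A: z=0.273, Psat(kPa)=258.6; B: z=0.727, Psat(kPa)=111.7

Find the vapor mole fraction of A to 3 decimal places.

y_A = 0.364

Raoult's law: Kᵢ = Pᵢˢᵃᵗ/P = Pᵢˢᵃᵗ/140.8.
  K_A = 258.6/140.8 = 1.83665, K_B = 111.7/140.8 = 0.79332
Binary case is linear: z₁(K₁−1)(1+ψ(K₂−1)) + z₂(K₂−1)(1+ψ(K₁−1)) = 0
⇒ ψ = [z₁(K₁−1)+z₂(K₂−1)] / [−(K₁−1)(K₂−1)] = 0.0782/0.1729 = 0.452
Compositions from xᵢ = zᵢ/(1+ψ(Kᵢ−1)), yᵢ = Kᵢxᵢ:
  A: x = 0.198, y = 0.364
  B: x = 0.802, y = 0.636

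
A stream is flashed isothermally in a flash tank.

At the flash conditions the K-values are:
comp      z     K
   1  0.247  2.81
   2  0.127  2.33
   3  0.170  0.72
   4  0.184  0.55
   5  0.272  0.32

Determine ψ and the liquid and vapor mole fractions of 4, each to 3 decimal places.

Material balance + equilibrium reduce to Σ zᵢ(Kᵢ−1)/(1+ψ(Kᵢ−1)) = 0.
g(0) = ΣzᵢKᵢ − 1 = 0.301 and g(1) = 1 − Σzᵢ/Kᵢ = -0.563, so a root lies in (0, 1).
Newton iteration, ψ⁰ = 0.5:
  ψ = 0.500: g = -0.1063, g' = -0.673 → ψ = 0.342
  ψ = 0.342: g = 0.0007, g' = -0.697 → ψ = 0.343
Converged at ψ = 0.343.
Compositions from xᵢ = zᵢ/(1+ψ(Kᵢ−1)), yᵢ = Kᵢxᵢ:
  1: x = 0.152, y = 0.428
  2: x = 0.087, y = 0.203
  3: x = 0.188, y = 0.135
  4: x = 0.218, y = 0.120
  5: x = 0.355, y = 0.114

ψ = 0.343, x_4 = 0.218, y_4 = 0.120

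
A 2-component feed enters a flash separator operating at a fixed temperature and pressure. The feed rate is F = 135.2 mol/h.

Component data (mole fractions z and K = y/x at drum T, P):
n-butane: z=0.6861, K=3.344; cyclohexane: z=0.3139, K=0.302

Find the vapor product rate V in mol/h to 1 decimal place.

V = 114.8 mol/h

Let β = V/F and solve Σ zᵢ(Kᵢ−1)/(1+β(Kᵢ−1)) = 0.
Check two-phase: ΣzᵢKᵢ = 2.3891 > 1 and Σzᵢ/Kᵢ = 1.2446 > 1, so g(0) = 1.3891 > 0 and g(1) = -0.2446 < 0.
Binary case is linear: z₁(K₁−1)(1+β(K₂−1)) + z₂(K₂−1)(1+β(K₁−1)) = 0
⇒ β = [z₁(K₁−1)+z₂(K₂−1)] / [−(K₁−1)(K₂−1)] = 1.38912/1.63611 = 0.8490
Then V = β·F = 0.8490·135.2 = 114.8 mol/h and L = F − V = 20.4 mol/h.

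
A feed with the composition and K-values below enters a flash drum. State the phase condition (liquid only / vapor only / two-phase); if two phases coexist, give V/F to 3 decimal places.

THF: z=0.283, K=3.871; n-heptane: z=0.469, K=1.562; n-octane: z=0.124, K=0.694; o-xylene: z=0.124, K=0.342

ΣzᵢKᵢ = 1.957; Σzᵢ/Kᵢ = 0.915.
Since Σzᵢ/Kᵢ < 1 the mixture is above its dew point — single vapor phase.

vapor only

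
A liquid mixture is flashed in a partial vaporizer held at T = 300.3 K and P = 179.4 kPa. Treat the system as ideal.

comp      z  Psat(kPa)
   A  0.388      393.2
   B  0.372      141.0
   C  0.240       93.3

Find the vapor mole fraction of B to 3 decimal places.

Raoult's law: Kᵢ = Pᵢˢᵃᵗ/P = Pᵢˢᵃᵗ/179.4.
  K_A = 393.2/179.4 = 2.19175, K_B = 141.0/179.4 = 0.78595, K_C = 93.3/179.4 = 0.52007
Let ψ = V/F and solve Σ zᵢ(Kᵢ−1)/(1+ψ(Kᵢ−1)) = 0.
Check two-phase: ΣzᵢKᵢ = 1.268 > 1 and Σzᵢ/Kᵢ = 1.112 > 1, so g(0) = 0.268 > 0 and g(1) = -0.112 < 0.
Iterate (Newton) starting at ψ = 0.5:
  ψ = 0.500: g = 0.0490, g' = -0.333 → ψ = 0.647
  ψ = 0.647: g = 0.0016, g' = -0.315 → ψ = 0.652
Converged at ψ = 0.652.
Compositions from xᵢ = zᵢ/(1+ψ(Kᵢ−1)), yᵢ = Kᵢxᵢ:
  A: x = 0.218, y = 0.479
  B: x = 0.432, y = 0.340
  C: x = 0.349, y = 0.182

y_B = 0.340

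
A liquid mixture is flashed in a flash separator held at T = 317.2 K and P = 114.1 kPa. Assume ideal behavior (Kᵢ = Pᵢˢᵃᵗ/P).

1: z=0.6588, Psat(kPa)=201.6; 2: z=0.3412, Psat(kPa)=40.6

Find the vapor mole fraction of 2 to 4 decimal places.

y_2 = 0.1934

Raoult's law: Kᵢ = Pᵢˢᵃᵗ/P = Pᵢˢᵃᵗ/114.1.
  K_1 = 201.6/114.1 = 1.766871, K_2 = 40.6/114.1 = 0.355828
Let ψ = V/F and solve Σ zᵢ(Kᵢ−1)/(1+ψ(Kᵢ−1)) = 0.
g(0) = ΣzᵢKᵢ − 1 = 0.2854 and g(1) = 1 − Σzᵢ/Kᵢ = -0.3318, so a root lies in (0, 1).
Iterate (Newton) starting at ψ = 0.5:
  ψ = 0.5000: g = 0.04097, g' = -0.5105 → ψ = 0.5803
  ψ = 0.5803: g = -0.00135, g' = -0.5466 → ψ = 0.5778
Converged at ψ = 0.5778.
Compositions from xᵢ = zᵢ/(1+ψ(Kᵢ−1)), yᵢ = Kᵢxᵢ:
  1: x = 0.4565, y = 0.8066
  2: x = 0.5435, y = 0.1934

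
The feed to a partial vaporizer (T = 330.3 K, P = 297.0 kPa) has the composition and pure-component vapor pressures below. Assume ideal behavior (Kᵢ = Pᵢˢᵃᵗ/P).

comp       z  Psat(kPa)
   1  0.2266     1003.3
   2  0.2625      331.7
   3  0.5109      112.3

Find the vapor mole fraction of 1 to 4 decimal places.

Raoult's law: Kᵢ = Pᵢˢᵃᵗ/P = Pᵢˢᵃᵗ/297.0.
  K_1 = 1003.3/297.0 = 3.378114, K_2 = 331.7/297.0 = 1.116835, K_3 = 112.3/297.0 = 0.378114
Iterate (Newton) starting at ψ = 0.5:
  ψ = 0.5000: g = -0.18595, g' = -0.6868 → ψ = 0.2292
  ψ = 0.2292: g = 0.00807, g' = -0.8089 → ψ = 0.2392
  ψ = 0.2392: g = 0.00006, g' = -0.7967 → ψ = 0.2393
Converged at ψ = 0.2393.
Compositions from xᵢ = zᵢ/(1+ψ(Kᵢ−1)), yᵢ = Kᵢxᵢ:
  1: x = 0.1444, y = 0.4879
  2: x = 0.2554, y = 0.2852
  3: x = 0.6002, y = 0.2270

y_1 = 0.4879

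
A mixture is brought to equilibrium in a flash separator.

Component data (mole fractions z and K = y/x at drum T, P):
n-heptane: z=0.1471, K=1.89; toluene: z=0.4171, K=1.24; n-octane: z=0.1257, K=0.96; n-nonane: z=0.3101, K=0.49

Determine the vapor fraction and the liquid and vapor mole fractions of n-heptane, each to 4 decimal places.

ψ = 0.3237, x_n-heptane = 0.1142, y_n-heptane = 0.2158

Material balance + equilibrium reduce to Σ zᵢ(Kᵢ−1)/(1+ψ(Kᵢ−1)) = 0.
g(0) = ΣzᵢKᵢ − 1 = 0.0678 and g(1) = 1 − Σzᵢ/Kᵢ = -0.1780, so a root lies in (0, 1).
Newton iteration, ψ⁰ = 0.35:
  ψ = 0.3500: g = -0.00544, g' = -0.2079 → ψ = 0.3238
  ψ = 0.3238: g = -0.00001, g' = -0.2068 → ψ = 0.3237
Converged at ψ = 0.3237.
Compositions from xᵢ = zᵢ/(1+ψ(Kᵢ−1)), yᵢ = Kᵢxᵢ:
  n-heptane: x = 0.1142, y = 0.2158
  toluene: x = 0.3870, y = 0.4799
  n-octane: x = 0.1273, y = 0.1223
  n-nonane: x = 0.3714, y = 0.1820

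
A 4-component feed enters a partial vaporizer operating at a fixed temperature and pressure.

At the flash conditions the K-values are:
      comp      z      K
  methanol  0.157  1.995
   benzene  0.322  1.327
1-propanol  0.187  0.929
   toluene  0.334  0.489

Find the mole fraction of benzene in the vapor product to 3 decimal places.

y_benzene = 0.389

Rachford–Rice: g(ψ) = Σ zᵢ(Kᵢ−1)/(1+ψ(Kᵢ−1)) = 0.
Feasibility: ΣzᵢKᵢ = 1.078, Σzᵢ/Kᵢ = 1.206 — both > 1, two phases present.
Newton iteration, ψ⁰ = 0.5:
  ψ = 0.500: g = -0.0482, g' = -0.253 → ψ = 0.310
  ψ = 0.310: g = -0.0013, g' = -0.243 → ψ = 0.304
Converged at ψ = 0.304.
Compositions from xᵢ = zᵢ/(1+ψ(Kᵢ−1)), yᵢ = Kᵢxᵢ:
  methanol: x = 0.121, y = 0.240
  benzene: x = 0.293, y = 0.389
  1-propanol: x = 0.191, y = 0.178
  toluene: x = 0.396, y = 0.193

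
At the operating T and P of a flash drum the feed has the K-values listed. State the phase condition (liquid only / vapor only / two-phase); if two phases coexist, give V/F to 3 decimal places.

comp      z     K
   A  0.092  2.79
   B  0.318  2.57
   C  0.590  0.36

two-phase, V/F = 0.276

ΣzᵢKᵢ = 1.286; Σzᵢ/Kᵢ = 1.796.
Both exceed 1, so a two-phase solution exists.
Newton iteration, ψ⁰ = 0.5:
  ψ = 0.500: g = -0.1887, g' = -0.851 → ψ = 0.278
  ψ = 0.278: g = -0.0020, g' = -0.869 → ψ = 0.276
Converged at ψ = 0.276.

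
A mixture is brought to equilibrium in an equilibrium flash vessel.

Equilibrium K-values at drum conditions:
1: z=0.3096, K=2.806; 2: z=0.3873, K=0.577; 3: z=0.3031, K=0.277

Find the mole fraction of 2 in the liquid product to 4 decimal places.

Newton iteration, ψ⁰ = 0.5:
  ψ = 0.5000: g = -0.25717, g' = -0.7789 → ψ = 0.1699
  ψ = 0.1699: g = 0.00155, g' = -0.8777 → ψ = 0.1716
Converged at ψ = 0.1716.
Compositions from xᵢ = zᵢ/(1+ψ(Kᵢ−1)), yᵢ = Kᵢxᵢ:
  1: x = 0.2363, y = 0.6632
  2: x = 0.4176, y = 0.2410
  3: x = 0.3460, y = 0.0959

x_2 = 0.4176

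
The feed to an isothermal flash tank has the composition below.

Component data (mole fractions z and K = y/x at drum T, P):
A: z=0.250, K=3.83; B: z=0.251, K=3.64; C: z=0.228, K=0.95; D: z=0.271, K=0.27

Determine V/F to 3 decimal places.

Newton iteration, V/F⁰ = 0.36:
  V/F = 0.360: g = 0.4102, g' = -1.217 → V/F = 0.697
  V/F = 0.697: g = 0.0568, g' = -1.043 → V/F = 0.751
  V/F = 0.751: g = -0.0017, g' = -1.111 → V/F = 0.750
Converged at V/F = 0.750.

V/F = 0.750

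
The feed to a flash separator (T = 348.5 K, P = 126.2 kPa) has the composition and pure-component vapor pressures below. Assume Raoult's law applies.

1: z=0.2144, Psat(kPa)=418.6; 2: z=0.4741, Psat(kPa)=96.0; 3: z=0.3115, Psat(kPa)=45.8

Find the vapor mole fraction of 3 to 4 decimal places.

Raoult's law: Kᵢ = Pᵢˢᵃᵗ/P = Pᵢˢᵃᵗ/126.2.
  K_1 = 418.6/126.2 = 3.316957, K_2 = 96.0/126.2 = 0.760697, K_3 = 45.8/126.2 = 0.362916
Newton iteration, V/F⁰ = 0.5:
  V/F = 0.5000: g = -0.18995, g' = -0.5543 → V/F = 0.1573
  V/F = 0.1573: g = 0.02560, g' = -0.8036 → V/F = 0.1892
  V/F = 0.1892: g = 0.00089, g' = -0.7496 → V/F = 0.1904
Converged at V/F = 0.1904.
Compositions from xᵢ = zᵢ/(1+V/F(Kᵢ−1)), yᵢ = Kᵢxᵢ:
  1: x = 0.1488, y = 0.4935
  2: x = 0.4967, y = 0.3779
  3: x = 0.3545, y = 0.1287

y_3 = 0.1287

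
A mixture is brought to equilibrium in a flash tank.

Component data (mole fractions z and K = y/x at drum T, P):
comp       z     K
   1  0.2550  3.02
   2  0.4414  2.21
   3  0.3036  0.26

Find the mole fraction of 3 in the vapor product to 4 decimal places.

y_3 = 0.1724

Material balance + equilibrium reduce to Σ zᵢ(Kᵢ−1)/(1+ψ(Kᵢ−1)) = 0.
Feasibility: ΣzᵢKᵢ = 1.8245, Σzᵢ/Kᵢ = 1.4519 — both > 1, two phases present.
Newton iteration, ψ⁰ = 0.57:
  ψ = 0.5700: g = 0.16696, g' = -0.9484 → ψ = 0.7460
  ψ = 0.7460: g = -0.01538, g' = -1.1726 → ψ = 0.7329
  ψ = 0.7329: g = -0.00019, g' = -1.1444 → ψ = 0.7327
Converged at ψ = 0.7327.
Compositions from xᵢ = zᵢ/(1+ψ(Kᵢ−1)), yᵢ = Kᵢxᵢ:
  1: x = 0.1028, y = 0.3105
  2: x = 0.2340, y = 0.5171
  3: x = 0.6632, y = 0.1724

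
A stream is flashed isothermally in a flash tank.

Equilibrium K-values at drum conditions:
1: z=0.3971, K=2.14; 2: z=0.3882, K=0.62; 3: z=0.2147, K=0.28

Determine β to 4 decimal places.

Material balance + equilibrium reduce to Σ zᵢ(Kᵢ−1)/(1+β(Kᵢ−1)) = 0.
Check two-phase: ΣzᵢKᵢ = 1.1506 > 1 and Σzᵢ/Kᵢ = 1.5785 > 1, so g(0) = 0.1506 > 0 and g(1) = -0.5785 < 0.
Iterate (Newton) starting at β = 0.5:
  β = 0.5000: g = -0.13532, g' = -0.5665 → β = 0.2612
  β = 0.2612: g = -0.00531, g' = -0.5443 → β = 0.2514
Converged at β = 0.2514.

β = 0.2514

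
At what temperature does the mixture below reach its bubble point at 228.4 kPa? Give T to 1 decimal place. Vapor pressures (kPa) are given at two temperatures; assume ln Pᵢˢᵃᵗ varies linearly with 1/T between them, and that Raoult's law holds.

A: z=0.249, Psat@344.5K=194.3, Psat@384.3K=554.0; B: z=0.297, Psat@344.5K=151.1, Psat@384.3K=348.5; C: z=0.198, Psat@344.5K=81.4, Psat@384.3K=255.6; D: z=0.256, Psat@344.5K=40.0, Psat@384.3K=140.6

Bubble-point temperature: ΣzᵢPᵢˢᵃᵗ(T) = P. Interpolate ln Pᵢˢᵃᵗ = aᵢ + bᵢ/T.
  T = 344.5 K: ΣzᵢPᵢˢᵃᵗ = 119.61 kPa
  T = 384.3 K: ΣzᵢPᵢˢᵃᵗ = 328.05 kPa
  T = 364.4 K: ΣzᵢPᵢˢᵃᵗ = 203.13 kPa
  T = 374.4 K: ΣzᵢPᵢˢᵃᵗ = 259.96 kPa
  T = 369.4 K: ΣzᵢPᵢˢᵃᵗ = 230.14 kPa
  T = 366.9 K: ΣzᵢPᵢˢᵃᵗ = 216.30 kPa
Interpolating between 366.9 K and 369.4 K gives T ≈ 369.1 K.

T = 369.1 K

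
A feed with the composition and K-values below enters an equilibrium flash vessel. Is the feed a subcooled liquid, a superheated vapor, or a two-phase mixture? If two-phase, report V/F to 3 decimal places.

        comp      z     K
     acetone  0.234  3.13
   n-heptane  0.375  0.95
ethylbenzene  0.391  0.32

ΣzᵢKᵢ = 1.214; Σzᵢ/Kᵢ = 1.691.
Both exceed 1, so a two-phase solution exists.
Newton iteration, ψ⁰ = 0.58:
  ψ = 0.580: g = -0.2354, g' = -0.706 → ψ = 0.247
  ψ = 0.247: g = -0.0118, g' = -0.718 → ψ = 0.230
  ψ = 0.230: g = 0.0001, g' = -0.733 → ψ = 0.231
Converged at ψ = 0.231.

two-phase, V/F = 0.231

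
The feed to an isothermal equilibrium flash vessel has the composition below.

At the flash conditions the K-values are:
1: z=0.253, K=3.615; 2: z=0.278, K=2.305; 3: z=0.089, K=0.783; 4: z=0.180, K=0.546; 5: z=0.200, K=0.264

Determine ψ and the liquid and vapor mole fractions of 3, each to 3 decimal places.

Let ψ = V/F and solve Σ zᵢ(Kᵢ−1)/(1+ψ(Kᵢ−1)) = 0.
Check two-phase: ΣzᵢKᵢ = 1.776 > 1 and Σzᵢ/Kᵢ = 1.392 > 1, so g(0) = 0.776 > 0 and g(1) = -0.392 < 0.
Iterate (Newton) starting at ψ = 0.65:
  ψ = 0.650: g = 0.0207, g' = -0.855 → ψ = 0.674
Converged at ψ = 0.674.
Compositions from xᵢ = zᵢ/(1+ψ(Kᵢ−1)), yᵢ = Kᵢxᵢ:
  1: x = 0.092, y = 0.331
  2: x = 0.148, y = 0.341
  3: x = 0.104, y = 0.082
  4: x = 0.259, y = 0.142
  5: x = 0.397, y = 0.105

ψ = 0.674, x_3 = 0.104, y_3 = 0.082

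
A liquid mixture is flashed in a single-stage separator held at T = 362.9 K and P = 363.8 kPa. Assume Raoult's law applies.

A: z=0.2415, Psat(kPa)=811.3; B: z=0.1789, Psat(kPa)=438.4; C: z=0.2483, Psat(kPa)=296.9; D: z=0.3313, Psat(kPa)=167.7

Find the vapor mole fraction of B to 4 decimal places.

Raoult's law: Kᵢ = Pᵢˢᵃᵗ/P = Pᵢˢᵃᵗ/363.8.
  K_A = 811.3/363.8 = 2.230071, K_B = 438.4/363.8 = 1.205058, K_C = 296.9/363.8 = 0.816108, K_D = 167.7/363.8 = 0.460968
Material balance + equilibrium reduce to Σ zᵢ(Kᵢ−1)/(1+ψ(Kᵢ−1)) = 0.
g(0) = ΣzᵢKᵢ − 1 = 0.1095 and g(1) = 1 − Σzᵢ/Kᵢ = -0.2797, so a root lies in (0, 1).
Newton–Raphson from ψ = 0.44:
  ψ = 0.4400: g = -0.05739, g' = -0.3355 → ψ = 0.2689
  ψ = 0.2689: g = 0.00109, g' = -0.3540 → ψ = 0.2720
Converged at ψ = 0.2720.
Compositions from xᵢ = zᵢ/(1+ψ(Kᵢ−1)), yᵢ = Kᵢxᵢ:
  A: x = 0.1810, y = 0.4035
  B: x = 0.1694, y = 0.2042
  C: x = 0.2614, y = 0.2133
  D: x = 0.3882, y = 0.1790

y_B = 0.2042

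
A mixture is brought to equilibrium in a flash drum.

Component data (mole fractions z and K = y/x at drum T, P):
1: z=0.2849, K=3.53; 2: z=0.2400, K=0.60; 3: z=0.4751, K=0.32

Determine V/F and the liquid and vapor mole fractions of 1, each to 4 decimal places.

V/F = 0.2003, x_1 = 0.1891, y_1 = 0.6675

Material balance + equilibrium reduce to Σ zᵢ(Kᵢ−1)/(1+V/F(Kᵢ−1)) = 0.
Check two-phase: ΣzᵢKᵢ = 1.3017 > 1 and Σzᵢ/Kᵢ = 1.9654 > 1, so g(0) = 0.3017 > 0 and g(1) = -0.9654 < 0.
Iterate (Newton) starting at V/F = 0.5:
  V/F = 0.5000: g = -0.29126, g' = -0.9198 → V/F = 0.1833
  V/F = 0.1833: g = 0.01972, g' = -1.1825 → V/F = 0.2000
  V/F = 0.2000: g = 0.00033, g' = -1.1437 → V/F = 0.2003
Converged at V/F = 0.2003.
Compositions from xᵢ = zᵢ/(1+V/F(Kᵢ−1)), yᵢ = Kᵢxᵢ:
  1: x = 0.1891, y = 0.6675
  2: x = 0.2609, y = 0.1565
  3: x = 0.5500, y = 0.1760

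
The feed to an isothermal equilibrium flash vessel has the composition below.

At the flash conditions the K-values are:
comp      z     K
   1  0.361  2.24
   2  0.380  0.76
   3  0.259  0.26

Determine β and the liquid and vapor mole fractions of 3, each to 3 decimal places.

β = 0.267, x_3 = 0.323, y_3 = 0.084

Rachford–Rice: g(β) = Σ zᵢ(Kᵢ−1)/(1+β(Kᵢ−1)) = 0.
g(0) = ΣzᵢKᵢ − 1 = 0.165 and g(1) = 1 − Σzᵢ/Kᵢ = -0.657, so a root lies in (0, 1).
Newton–Raphson from β = 0.5:
  β = 0.500: g = -0.1315, g' = -0.597 → β = 0.280
  β = 0.280: g = -0.0071, g' = -0.557 → β = 0.267
Converged at β = 0.267.
Compositions from xᵢ = zᵢ/(1+β(Kᵢ−1)), yᵢ = Kᵢxᵢ:
  1: x = 0.271, y = 0.608
  2: x = 0.406, y = 0.309
  3: x = 0.323, y = 0.084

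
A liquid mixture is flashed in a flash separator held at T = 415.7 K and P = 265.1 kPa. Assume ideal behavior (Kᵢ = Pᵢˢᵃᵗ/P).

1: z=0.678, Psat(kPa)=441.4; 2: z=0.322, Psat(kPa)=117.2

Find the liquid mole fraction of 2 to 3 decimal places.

Raoult's law: Kᵢ = Pᵢˢᵃᵗ/P = Pᵢˢᵃᵗ/265.1.
  K_1 = 441.4/265.1 = 1.66503, K_2 = 117.2/265.1 = 0.44210
Material balance + equilibrium reduce to Σ zᵢ(Kᵢ−1)/(1+ψ(Kᵢ−1)) = 0.
g(0) = ΣzᵢKᵢ − 1 = 0.271 and g(1) = 1 − Σzᵢ/Kᵢ = -0.136, so a root lies in (0, 1).
Newton iteration, ψ⁰ = 0.58:
  ψ = 0.580: g = 0.0598, g' = -0.375 → ψ = 0.739
  ψ = 0.739: g = -0.0035, g' = -0.425 → ψ = 0.731
Converged at ψ = 0.731.
Compositions from xᵢ = zᵢ/(1+ψ(Kᵢ−1)), yᵢ = Kᵢxᵢ:
  1: x = 0.456, y = 0.760
  2: x = 0.544, y = 0.240

x_2 = 0.544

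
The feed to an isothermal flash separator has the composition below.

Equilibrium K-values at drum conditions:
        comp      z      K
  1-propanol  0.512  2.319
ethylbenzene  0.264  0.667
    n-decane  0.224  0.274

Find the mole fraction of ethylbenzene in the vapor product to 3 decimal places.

y_ethylbenzene = 0.217

Rachford–Rice: g(V/F) = Σ zᵢ(Kᵢ−1)/(1+V/F(Kᵢ−1)) = 0.
g(0) = ΣzᵢKᵢ − 1 = 0.425 and g(1) = 1 − Σzᵢ/Kᵢ = -0.434, so a root lies in (0, 1).
Newton–Raphson from V/F = 0.36:
  V/F = 0.360: g = 0.1378, g' = -0.664 → V/F = 0.568
  V/F = 0.568: g = 0.0011, g' = -0.677 → V/F = 0.569
Converged at V/F = 0.569.
Compositions from xᵢ = zᵢ/(1+V/F(Kᵢ−1)), yᵢ = Kᵢxᵢ:
  1-propanol: x = 0.292, y = 0.678
  ethylbenzene: x = 0.326, y = 0.217
  n-decane: x = 0.382, y = 0.105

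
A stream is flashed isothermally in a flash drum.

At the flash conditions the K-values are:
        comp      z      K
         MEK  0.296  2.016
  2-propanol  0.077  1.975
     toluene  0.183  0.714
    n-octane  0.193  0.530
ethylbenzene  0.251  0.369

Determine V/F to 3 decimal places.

V/F = 0.148

Material balance + equilibrium reduce to Σ zᵢ(Kᵢ−1)/(1+V/F(Kᵢ−1)) = 0.
Feasibility: ΣzᵢKᵢ = 1.074, Σzᵢ/Kᵢ = 1.486 — both > 1, two phases present.
Newton–Raphson from V/F = 0.3:
  V/F = 0.300: g = -0.0696, g' = -0.451 → V/F = 0.146
  V/F = 0.146: g = 0.0013, g' = -0.475 → V/F = 0.148
Converged at V/F = 0.148.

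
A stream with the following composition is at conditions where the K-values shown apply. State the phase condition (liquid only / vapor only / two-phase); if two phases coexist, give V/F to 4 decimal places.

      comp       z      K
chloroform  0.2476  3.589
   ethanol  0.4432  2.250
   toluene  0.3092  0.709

ΣzᵢKᵢ = 2.1051; Σzᵢ/Kᵢ = 0.7021.
Since Σzᵢ/Kᵢ < 1 the mixture is above its dew point — single vapor phase.

vapor only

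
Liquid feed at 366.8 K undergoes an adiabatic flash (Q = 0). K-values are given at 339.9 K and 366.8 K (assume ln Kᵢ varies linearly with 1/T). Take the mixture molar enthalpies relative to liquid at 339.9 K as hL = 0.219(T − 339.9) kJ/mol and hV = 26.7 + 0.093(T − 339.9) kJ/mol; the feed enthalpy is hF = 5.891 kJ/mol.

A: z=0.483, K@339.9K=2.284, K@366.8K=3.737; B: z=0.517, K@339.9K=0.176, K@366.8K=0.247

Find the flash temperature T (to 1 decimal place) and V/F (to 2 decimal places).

T = 341.6 K, V/F = 0.21

Adiabatic flash: solve Rachford–Rice at each trial T, then check hF = ψ·hV(T) + (1−ψ)·hL(T).
  T = 339.9 K: K = (2.284, 0.176), RR gives ψ = 0.184, H_out = 4.900 kJ/mol
  T = 366.8 K: K = (3.737, 0.247), RR gives ψ = 0.453, H_out = 16.440 kJ/mol
  T = 353.4 K: K = (2.952, 0.210), RR gives ψ = 0.346, H_out = 11.618 kJ/mol
  T = 346.6 K: K = (2.601, 0.192), RR gives ψ = 0.275, H_out = 8.580 kJ/mol
  T = 343.2 K: K = (2.436, 0.184), RR gives ψ = 0.232, H_out = 6.820 kJ/mol
  T = 341.5 K: K = (2.357, 0.180), RR gives ψ = 0.208, H_out = 5.860 kJ/mol
Linear interpolation between T = 341.5 (H_out = 5.860) and T = 343.2 (H_out = 6.820) on hF = 5.891 gives T ≈ 341.6 K, at which ψ = 0.21.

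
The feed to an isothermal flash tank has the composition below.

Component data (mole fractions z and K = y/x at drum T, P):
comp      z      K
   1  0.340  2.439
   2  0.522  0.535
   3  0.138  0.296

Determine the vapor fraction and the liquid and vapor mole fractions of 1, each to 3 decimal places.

Let ψ = V/F and solve Σ zᵢ(Kᵢ−1)/(1+ψ(Kᵢ−1)) = 0.
g(0) = ΣzᵢKᵢ − 1 = 0.149 and g(1) = 1 − Σzᵢ/Kᵢ = -0.581, so a root lies in (0, 1).
Iterate (Newton) starting at ψ = 0.5:
  ψ = 0.500: g = -0.1817, g' = -0.593 → ψ = 0.193
  ψ = 0.193: g = 0.0035, g' = -0.659 → ψ = 0.199
Converged at ψ = 0.199.
Compositions from xᵢ = zᵢ/(1+ψ(Kᵢ−1)), yᵢ = Kᵢxᵢ:
  1: x = 0.264, y = 0.645
  2: x = 0.575, y = 0.308
  3: x = 0.160, y = 0.047

ψ = 0.199, x_1 = 0.264, y_1 = 0.645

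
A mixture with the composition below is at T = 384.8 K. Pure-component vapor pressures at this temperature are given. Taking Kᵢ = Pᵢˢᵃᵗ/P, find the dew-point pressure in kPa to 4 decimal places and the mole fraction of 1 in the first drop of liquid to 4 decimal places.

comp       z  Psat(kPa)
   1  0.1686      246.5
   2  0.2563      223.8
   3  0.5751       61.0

At the dew point ψ → 1, so Σzᵢ/Kᵢ = 1 with Kᵢ = Pᵢˢᵃᵗ/P ⇒ 1/P = Σzᵢ/Pᵢˢᵃᵗ.
1/P = 0.1686/246.5 + 0.2563/223.8 + 0.5751/61.0 = 0.0112571 ⇒ P = 88.8331 kPa
xᵢ = zᵢP/Pᵢˢᵃᵗ ⇒ x_1 = 0.1686·88.8331/246.5 = 0.0608

Pdew = 88.8331 kPa, x_1 = 0.0608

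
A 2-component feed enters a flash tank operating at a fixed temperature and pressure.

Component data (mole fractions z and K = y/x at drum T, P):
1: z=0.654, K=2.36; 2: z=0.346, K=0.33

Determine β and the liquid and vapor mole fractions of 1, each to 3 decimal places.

β = 0.722, x_1 = 0.330, y_1 = 0.779

Material balance + equilibrium reduce to Σ zᵢ(Kᵢ−1)/(1+β(Kᵢ−1)) = 0.
Check two-phase: ΣzᵢKᵢ = 1.658 > 1 and Σzᵢ/Kᵢ = 1.326 > 1, so g(0) = 0.658 > 0 and g(1) = -0.326 < 0.
Binary case is linear: z₁(K₁−1)(1+β(K₂−1)) + z₂(K₂−1)(1+β(K₁−1)) = 0
⇒ β = [z₁(K₁−1)+z₂(K₂−1)] / [−(K₁−1)(K₂−1)] = 0.6576/0.9112 = 0.722
Compositions from xᵢ = zᵢ/(1+β(Kᵢ−1)), yᵢ = Kᵢxᵢ:
  1: x = 0.330, y = 0.779
  2: x = 0.670, y = 0.221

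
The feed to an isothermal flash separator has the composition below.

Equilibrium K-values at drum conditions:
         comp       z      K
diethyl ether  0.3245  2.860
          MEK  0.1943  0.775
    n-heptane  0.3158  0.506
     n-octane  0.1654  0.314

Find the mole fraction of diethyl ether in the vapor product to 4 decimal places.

Rachford–Rice: g(V/F) = Σ zᵢ(Kᵢ−1)/(1+V/F(Kᵢ−1)) = 0.
Check two-phase: ΣzᵢKᵢ = 1.2904 > 1 and Σzᵢ/Kᵢ = 1.5150 > 1, so g(0) = 0.2904 > 0 and g(1) = -0.5150 < 0.
Iterate (Newton) starting at V/F = 0.64:
  V/F = 0.6400: g = -0.20592, g' = -0.6596 → V/F = 0.3278
  V/F = 0.3278: g = -0.00477, g' = -0.6840 → V/F = 0.3208
Converged at V/F = 0.3208.
Compositions from xᵢ = zᵢ/(1+V/F(Kᵢ−1)), yᵢ = Kᵢxᵢ:
  diethyl ether: x = 0.2032, y = 0.5812
  MEK: x = 0.2094, y = 0.1623
  n-heptane: x = 0.3753, y = 0.1899
  n-octane: x = 0.2121, y = 0.0666

y_diethyl ether = 0.5812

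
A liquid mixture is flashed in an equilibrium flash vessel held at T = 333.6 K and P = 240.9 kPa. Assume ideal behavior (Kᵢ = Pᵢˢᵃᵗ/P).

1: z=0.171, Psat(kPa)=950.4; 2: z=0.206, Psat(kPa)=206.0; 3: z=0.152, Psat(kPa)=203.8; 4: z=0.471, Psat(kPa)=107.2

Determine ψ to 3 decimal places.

Raoult's law: Kᵢ = Pᵢˢᵃᵗ/P = Pᵢˢᵃᵗ/240.9.
  K_1 = 950.4/240.9 = 3.94521, K_2 = 206.0/240.9 = 0.85513, K_3 = 203.8/240.9 = 0.84599, K_4 = 107.2/240.9 = 0.44500
Iterate (Newton) starting at ψ = 0.5:
  ψ = 0.500: g = -0.2157, g' = -0.530 → ψ = 0.093
  ψ = 0.093: g = 0.0658, g' = -1.084 → ψ = 0.154
  ψ = 0.154: g = 0.0065, g' = -0.885 → ψ = 0.161
Converged at ψ = 0.161.

ψ = 0.161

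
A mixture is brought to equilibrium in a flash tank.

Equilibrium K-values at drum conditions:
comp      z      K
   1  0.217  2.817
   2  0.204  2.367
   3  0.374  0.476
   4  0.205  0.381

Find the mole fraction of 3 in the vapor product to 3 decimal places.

y_3 = 0.224

Material balance + equilibrium reduce to Σ zᵢ(Kᵢ−1)/(1+V/F(Kᵢ−1)) = 0.
Feasibility: ΣzᵢKᵢ = 1.350, Σzᵢ/Kᵢ = 1.487 — both > 1, two phases present.
Newton–Raphson from V/F = 0.39:
  V/F = 0.390: g = -0.0009, g' = -0.706 → V/F = 0.389
Converged at V/F = 0.389.
Compositions from xᵢ = zᵢ/(1+V/F(Kᵢ−1)), yᵢ = Kᵢxᵢ:
  1: x = 0.127, y = 0.358
  2: x = 0.133, y = 0.315
  3: x = 0.470, y = 0.224
  4: x = 0.270, y = 0.103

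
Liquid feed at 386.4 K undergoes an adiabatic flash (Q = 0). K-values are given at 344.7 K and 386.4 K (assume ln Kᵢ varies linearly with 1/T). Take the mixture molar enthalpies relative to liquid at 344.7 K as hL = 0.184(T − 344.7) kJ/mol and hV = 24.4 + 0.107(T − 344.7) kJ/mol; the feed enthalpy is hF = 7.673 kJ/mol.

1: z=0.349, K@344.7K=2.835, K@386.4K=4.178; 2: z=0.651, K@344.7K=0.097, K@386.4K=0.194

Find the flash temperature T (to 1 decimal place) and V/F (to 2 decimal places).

T = 367.6 K, V/F = 0.15

Adiabatic flash: solve Rachford–Rice at each trial T, then check hF = ψ·hV(T) + (1−ψ)·hL(T).
  T = 344.7 K: K = (2.835, 0.097), RR gives ψ = 0.032, H_out = 0.774 kJ/mol
  T = 386.4 K: K = (4.178, 0.194), RR gives ψ = 0.228, H_out = 12.507 kJ/mol
  T = 365.5 K: K = (3.478, 0.140), RR gives ψ = 0.143, H_out = 7.088 kJ/mol
  T = 375.9 K: K = (3.820, 0.165), RR gives ψ = 0.187, H_out = 9.861 kJ/mol
  T = 370.7 K: K = (3.648, 0.152), RR gives ψ = 0.166, H_out = 8.497 kJ/mol
  T = 368.1 K: K = (3.563, 0.146), RR gives ψ = 0.155, H_out = 7.799 kJ/mol
  T = 366.8 K: K = (3.520, 0.143), RR gives ψ = 0.149, H_out = 7.445 kJ/mol
Linear interpolation between T = 366.8 (H_out = 7.445) and T = 368.1 (H_out = 7.799) on hF = 7.673 gives T ≈ 367.6 K, at which ψ = 0.15.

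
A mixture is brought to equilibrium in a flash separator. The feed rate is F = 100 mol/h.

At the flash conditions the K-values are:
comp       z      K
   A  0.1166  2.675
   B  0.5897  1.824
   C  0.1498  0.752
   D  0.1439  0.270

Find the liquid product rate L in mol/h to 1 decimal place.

L = 9.7 mol/h

Iterate (Newton) starting at ψ = 0.5:
  ψ = 0.5000: g = 0.24258, g' = -0.4999 → ψ = 0.9853
  ψ = 0.9853: g = -0.08144, g' = -1.1575 → ψ = 0.9149
  ψ = 0.9149: g = -0.01018, g' = -0.8918 → ψ = 0.9035
  ψ = 0.9035: g = -0.00018, g' = -0.8603 → ψ = 0.9033
Converged at ψ = 0.9033.
Then V = ψ·F = 0.9033·100 = 90.3 mol/h and L = F − V = 9.7 mol/h.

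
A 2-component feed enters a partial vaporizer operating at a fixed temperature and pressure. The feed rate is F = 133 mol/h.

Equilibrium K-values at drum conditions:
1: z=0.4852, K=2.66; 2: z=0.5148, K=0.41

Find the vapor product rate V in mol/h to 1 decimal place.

Rachford–Rice: g(V/F) = Σ zᵢ(Kᵢ−1)/(1+V/F(Kᵢ−1)) = 0.
Check two-phase: ΣzᵢKᵢ = 1.5017 > 1 and Σzᵢ/Kᵢ = 1.4380 > 1, so g(0) = 0.5017 > 0 and g(1) = -0.4380 < 0.
Iterate (Newton) starting at V/F = 0.39:
  V/F = 0.3900: g = 0.09440, g' = -0.7950 → V/F = 0.5087
  V/F = 0.5087: g = 0.00266, g' = -0.7589 → V/F = 0.5123
Converged at V/F = 0.5123.
Then V = V/F·F = 0.5123·133 = 68.1 mol/h and L = F − V = 64.9 mol/h.

V = 68.1 mol/h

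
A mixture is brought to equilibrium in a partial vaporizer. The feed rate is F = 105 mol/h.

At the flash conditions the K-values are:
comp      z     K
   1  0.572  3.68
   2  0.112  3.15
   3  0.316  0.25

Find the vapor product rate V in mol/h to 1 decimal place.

Rachford–Rice: g(V/F) = Σ zᵢ(Kᵢ−1)/(1+V/F(Kᵢ−1)) = 0.
g(0) = ΣzᵢKᵢ − 1 = 1.537 and g(1) = 1 − Σzᵢ/Kᵢ = -0.455, so a root lies in (0, 1).
Iterate (Newton) starting at V/F = 0.4:
  V/F = 0.400: g = 0.5307, g' = -1.469 → V/F = 0.761
  V/F = 0.761: g = 0.0433, g' = -1.484 → V/F = 0.790
Converged at V/F = 0.790.
Then V = V/F·F = 0.7896·105 = 82.9 mol/h and L = F − V = 22.1 mol/h.

V = 82.9 mol/h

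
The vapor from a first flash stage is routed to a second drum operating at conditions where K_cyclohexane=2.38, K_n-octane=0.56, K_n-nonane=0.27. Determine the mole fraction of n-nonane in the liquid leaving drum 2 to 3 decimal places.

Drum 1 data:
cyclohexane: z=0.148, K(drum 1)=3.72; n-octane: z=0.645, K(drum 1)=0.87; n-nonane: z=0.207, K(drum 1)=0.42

Drum 1:
Rachford–Rice: g(ψ₁) = Σ zᵢ(Kᵢ−1)/(1+ψ₁(Kᵢ−1)) = 0.
Feasibility: ΣzᵢKᵢ = 1.199, Σzᵢ/Kᵢ = 1.274 — both > 1, two phases present.
Iterate (Newton) starting at ψ₁ = 0.5:
  ψ₁ = 0.500: g = -0.0882, g' = -0.347 → ψ₁ = 0.246
  ψ₁ = 0.246: g = 0.0145, g' = -0.499 → ψ₁ = 0.275
  ψ₁ = 0.275: g = 0.0005, g' = -0.469 → ψ₁ = 0.276
Converged at ψ₁ = 0.276.
Drum-1 compositions:
  cyclohexane: x = 0.085, y = 0.314
  n-octane: x = 0.669, y = 0.582
  n-nonane: x = 0.246, y = 0.104
Drum-2 feed = drum-1 vapor: z₂ = (0.3144, 0.5820, 0.1035).
Drum 2:
Material balance + equilibrium reduce to Σ zᵢ(Kᵢ−1)/(1+ψ₂(Kᵢ−1)) = 0.
g(0) = ΣzᵢKᵢ − 1 = 0.102 and g(1) = 1 − Σzᵢ/Kᵢ = -0.555, so a root lies in (0, 1).
Newton–Raphson from ψ₂ = 0.62:
  ψ₂ = 0.620: g = -0.2564, g' = -0.571 → ψ₂ = 0.171
  ψ₂ = 0.171: g = -0.0123, g' = -0.596 → ψ₂ = 0.151
Converged at ψ₂ = 0.151.
  cyclohexane: x = 0.260, y = 0.619
  n-octane: x = 0.623, y = 0.349
  n-nonane: x = 0.116, y = 0.031

x_n-nonane (drum 2) = 0.116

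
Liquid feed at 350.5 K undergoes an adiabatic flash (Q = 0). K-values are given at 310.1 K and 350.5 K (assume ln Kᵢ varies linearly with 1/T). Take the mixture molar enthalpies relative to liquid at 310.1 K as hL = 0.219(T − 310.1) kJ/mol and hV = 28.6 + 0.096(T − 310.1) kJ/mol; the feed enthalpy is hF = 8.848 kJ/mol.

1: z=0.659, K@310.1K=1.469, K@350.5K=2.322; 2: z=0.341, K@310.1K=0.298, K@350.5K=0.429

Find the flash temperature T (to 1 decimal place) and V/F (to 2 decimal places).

T = 312.7 K, V/F = 0.29

Adiabatic flash: solve Rachford–Rice at each trial T, then check hF = ψ·hV(T) + (1−ψ)·hL(T).
  T = 310.1 K: K = (1.469, 0.298), RR gives ψ = 0.212, H_out = 6.054 kJ/mol
  T = 350.5 K: K = (2.322, 0.429), RR gives ψ = 0.896, H_out = 30.025 kJ/mol
  T = 330.3 K: K = (1.873, 0.362), RR gives ψ = 0.642, H_out = 21.178 kJ/mol
  T = 320.2 K: K = (1.665, 0.329), RR gives ψ = 0.470, H_out = 15.063 kJ/mol
  T = 315.1 K: K = (1.565, 0.313), RR gives ψ = 0.356, H_out = 11.049 kJ/mol
  T = 312.6 K: K = (1.516, 0.306), RR gives ψ = 0.289, H_out = 8.717 kJ/mol
  T = 313.9 K: K = (1.541, 0.310), RR gives ψ = 0.325, H_out = 9.966 kJ/mol
Linear interpolation between T = 312.6 (H_out = 8.717) and T = 313.9 (H_out = 9.966) on hF = 8.848 gives T ≈ 312.7 K, at which ψ = 0.29.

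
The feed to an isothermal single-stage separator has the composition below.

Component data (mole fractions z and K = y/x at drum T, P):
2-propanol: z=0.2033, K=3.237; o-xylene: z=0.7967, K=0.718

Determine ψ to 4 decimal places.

ψ = 0.3648

Newton–Raphson from ψ = 0.5:
  ψ = 0.5000: g = -0.04688, g' = -0.3125 → ψ = 0.3500
  ψ = 0.3500: g = 0.00579, g' = -0.3980 → ψ = 0.3646
  ψ = 0.3646: g = 0.00008, g' = -0.3873 → ψ = 0.3648
Converged at ψ = 0.3648.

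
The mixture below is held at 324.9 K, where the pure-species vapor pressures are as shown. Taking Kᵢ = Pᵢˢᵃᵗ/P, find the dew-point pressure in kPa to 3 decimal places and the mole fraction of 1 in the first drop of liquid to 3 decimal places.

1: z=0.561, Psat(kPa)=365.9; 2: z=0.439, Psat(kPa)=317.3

Pdew = 342.847 kPa, x_1 = 0.526

At the dew point ψ → 1, so Σzᵢ/Kᵢ = 1 with Kᵢ = Pᵢˢᵃᵗ/P ⇒ 1/P = Σzᵢ/Pᵢˢᵃᵗ.
1/P = 0.561/365.9 + 0.439/317.3 = 0.002917 ⇒ P = 342.847 kPa
xᵢ = zᵢP/Pᵢˢᵃᵗ ⇒ x_1 = 0.561·342.847/365.9 = 0.526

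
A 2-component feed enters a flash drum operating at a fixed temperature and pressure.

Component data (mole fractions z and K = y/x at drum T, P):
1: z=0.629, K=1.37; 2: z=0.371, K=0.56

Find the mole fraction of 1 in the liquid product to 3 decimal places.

x_1 = 0.543

Material balance + equilibrium reduce to Σ zᵢ(Kᵢ−1)/(1+ψ(Kᵢ−1)) = 0.
g(0) = ΣzᵢKᵢ − 1 = 0.069 and g(1) = 1 − Σzᵢ/Kᵢ = -0.122, so a root lies in (0, 1).
Binary case is linear: z₁(K₁−1)(1+ψ(K₂−1)) + z₂(K₂−1)(1+ψ(K₁−1)) = 0
⇒ ψ = [z₁(K₁−1)+z₂(K₂−1)] / [−(K₁−1)(K₂−1)] = 0.0695/0.1628 = 0.427
Compositions from xᵢ = zᵢ/(1+ψ(Kᵢ−1)), yᵢ = Kᵢxᵢ:
  1: x = 0.543, y = 0.744
  2: x = 0.457, y = 0.256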